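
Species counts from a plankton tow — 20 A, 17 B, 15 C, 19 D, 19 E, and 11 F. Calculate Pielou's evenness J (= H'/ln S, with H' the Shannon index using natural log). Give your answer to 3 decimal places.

0.990

Total N = 20+17+15+19+19+11 = 101, so the proportions are 0.19802, 0.16832, 0.14851, 0.18812, 0.18812, 0.10891 (working shown to 5 dp, full precision carried).
H' = −Σ pᵢ ln pᵢ = −((-0.32067) + (-0.29992) + (-0.28323) + (-0.31429) + (-0.31429) + (-0.24148)) = 1.77388.
With S = 6 species, ln S = 1.79176, so J = 1.77388/1.79176 = 0.99002, i.e. 0.990 to 3 decimal places.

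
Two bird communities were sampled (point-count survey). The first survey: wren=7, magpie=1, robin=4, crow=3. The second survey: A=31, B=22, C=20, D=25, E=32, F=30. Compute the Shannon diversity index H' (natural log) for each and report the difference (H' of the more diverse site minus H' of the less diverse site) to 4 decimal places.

The first survey: N=15, proportions 0.466667, 0.066667, 0.266667, 0.2, giving H' = 1.210558 (working shown to 6 dp, full precision carried).
The second survey: N=160, proportions 0.19375, 0.1375, 0.125, 0.15625, 0.2, 0.1875, giving H' = 1.776533.
Difference = |1.210558 − 1.776533| = 0.565975, i.e. 0.5660 to 4 decimal places.

0.5660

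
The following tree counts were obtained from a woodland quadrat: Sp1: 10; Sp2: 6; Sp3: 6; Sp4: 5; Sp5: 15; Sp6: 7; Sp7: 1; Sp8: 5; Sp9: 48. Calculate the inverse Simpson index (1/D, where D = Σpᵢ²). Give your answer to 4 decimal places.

3.7876

Total N = 10+6+6+5+15+7+1+5+48 = 103, so the proportions are 0.09708738, 0.05825243, 0.05825243, 0.04854369, 0.14563107, 0.06796117, 0.00970874, 0.04854369, 0.46601942 (working shown to 8 dp, full precision carried).
D = 0.09708738² + 0.05825243² + 0.05825243² + 0.04854369² + 0.14563107² + 0.06796117² + 0.00970874² + 0.04854369² + 0.46601942² = 0.00942596 + 0.00339335 + 0.00339335 + 0.00235649 + 0.02120841 + 0.00461872 + 0.00009426 + 0.00235649 + 0.21717410 = 0.26402111.
So 1/D = 3.787576, i.e. 3.7876 to 4 decimal places.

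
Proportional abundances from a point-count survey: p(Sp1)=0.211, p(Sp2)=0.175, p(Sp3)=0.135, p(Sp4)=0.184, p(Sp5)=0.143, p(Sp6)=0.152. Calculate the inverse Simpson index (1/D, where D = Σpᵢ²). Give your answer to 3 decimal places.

5.855

D = 0.211² + 0.175² + 0.135² + 0.184² + 0.143² + 0.152² = 0.0445210 + 0.0306250 + 0.0182250 + 0.0338560 + 0.0204490 + 0.0231040 = 0.1707800 (working shown to 7 dp, full precision carried).
So 1/D = 5.85549, i.e. 5.855 to 3 decimal places.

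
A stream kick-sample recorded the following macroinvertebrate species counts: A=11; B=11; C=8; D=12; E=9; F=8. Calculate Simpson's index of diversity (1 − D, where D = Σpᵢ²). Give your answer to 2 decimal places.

0.83

Total N = 11+11+8+12+9+8 = 59, so the proportions are 0.1864, 0.1864, 0.1356, 0.2034, 0.1525, 0.1356 (working shown to 4 dp, full precision carried).
D = 0.1864² + 0.1864² + 0.1356² + 0.2034² + 0.1525² + 0.1356² = 0.0348 + 0.0348 + 0.0184 + 0.0414 + 0.0233 + 0.0184 = 0.1709.
So 1 − D = 0.8291, i.e. 0.83 to 2 decimal places.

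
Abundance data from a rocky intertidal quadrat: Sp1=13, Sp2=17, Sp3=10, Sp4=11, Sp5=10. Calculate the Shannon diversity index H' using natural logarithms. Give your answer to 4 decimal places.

Total N = 13+17+10+11+10 = 61, so the proportions are 0.213115, 0.278689, 0.163934, 0.180328, 0.163934 (working shown to 6 dp, full precision carried).
Each pᵢ ln pᵢ term: 0.213115×(-1.545925)=-0.329459, 0.278689×(-1.277661)=-0.356069, 0.163934×(-1.808289)=-0.296441, 0.180328×(-1.712979)=-0.308898, 0.163934×(-1.808289)=-0.296441.
Sum = -1.587308, so H' = 1.5873.

1.5873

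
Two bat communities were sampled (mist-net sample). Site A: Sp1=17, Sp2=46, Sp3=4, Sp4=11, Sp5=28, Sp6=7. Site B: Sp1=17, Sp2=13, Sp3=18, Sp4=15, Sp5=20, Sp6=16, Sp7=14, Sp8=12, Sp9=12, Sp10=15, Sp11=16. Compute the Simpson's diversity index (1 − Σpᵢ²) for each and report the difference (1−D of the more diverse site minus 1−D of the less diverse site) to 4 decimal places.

Site A: N=113, proportions 0.150442, 0.40708, 0.035398, 0.097345, 0.247788, 0.061947, giving 1−D = 0.735688 (working shown to 6 dp, full precision carried).
Site B: N=168, proportions 0.10119, 0.077381, 0.107143, 0.089286, 0.119048, 0.095238, 0.083333, 0.071429, 0.071429, 0.089286, 0.095238, giving 1−D = 0.906888.
Difference = |0.735688 − 0.906888| = 0.171200, i.e. 0.1712 to 4 decimal places.

0.1712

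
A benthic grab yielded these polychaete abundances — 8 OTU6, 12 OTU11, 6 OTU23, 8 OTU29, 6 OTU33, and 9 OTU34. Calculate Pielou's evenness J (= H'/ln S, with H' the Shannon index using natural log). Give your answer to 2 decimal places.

0.98

Total N = 8+12+6+8+6+9 = 49, so the proportions are 0.1633, 0.2449, 0.1224, 0.1633, 0.1224, 0.1837 (working shown to 4 dp, full precision carried).
H' = −Σ pᵢ ln pᵢ = −((-0.2959) + (-0.3446) + (-0.2572) + (-0.2959) + (-0.2572) + (-0.3113)) = 1.7619.
With S = 6 species, ln S = 1.7918, so J = 1.7619/1.7918 = 0.9833, i.e. 0.98 to 2 decimal places.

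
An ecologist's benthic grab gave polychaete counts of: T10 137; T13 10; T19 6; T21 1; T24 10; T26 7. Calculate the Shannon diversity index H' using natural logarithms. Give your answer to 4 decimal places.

0.7881

Total N = 137+10+6+1+10+7 = 171, so the proportions are 0.80117, 0.05848, 0.035088, 0.005848, 0.05848, 0.040936 (working shown to 6 dp, full precision carried).
Each pᵢ ln pᵢ term: 0.80117×(-0.221683)=-0.177605, 0.05848×(-2.839078)=-0.166028, 0.035088×(-3.349904)=-0.117540, 0.005848×(-5.141664)=-0.030068, 0.05848×(-2.839078)=-0.166028, 0.040936×(-3.195753)=-0.130820.
Sum = -0.788090, so H' = 0.7881.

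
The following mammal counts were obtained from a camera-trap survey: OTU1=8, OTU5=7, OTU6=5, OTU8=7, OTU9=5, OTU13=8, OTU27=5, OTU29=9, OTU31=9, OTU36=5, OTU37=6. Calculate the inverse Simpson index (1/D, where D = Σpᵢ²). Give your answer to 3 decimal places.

10.450

Total N = 8+7+5+7+5+8+5+9+9+5+6 = 74, so the proportions are 0.10810811, 0.09459459, 0.06756757, 0.09459459, 0.06756757, 0.10810811, 0.06756757, 0.12162162, 0.12162162, 0.06756757, 0.08108108 (working shown to 8 dp, full precision carried).
D = 0.10810811² + 0.09459459² + 0.06756757² + 0.09459459² + 0.06756757² + 0.10810811² + 0.06756757² + 0.12162162² + 0.12162162² + 0.06756757² + 0.08108108² = 0.01168736 + 0.00894814 + 0.00456538 + 0.00894814 + 0.00456538 + 0.01168736 + 0.00456538 + 0.01479182 + 0.01479182 + 0.00456538 + 0.00657414 = 0.09569028.
So 1/D = 10.45038, i.e. 10.450 to 3 decimal places.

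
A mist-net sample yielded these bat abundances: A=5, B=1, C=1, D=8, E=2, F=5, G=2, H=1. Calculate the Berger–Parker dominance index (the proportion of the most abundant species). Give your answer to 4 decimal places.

Total N = 5+1+1+8+2+5+2+1 = 25, so the proportions are 0.2, 0.04, 0.04, 0.32, 0.08, 0.2, 0.08, 0.04 (working shown to 6 dp, full precision carried).
The largest proportion is 0.32, i.e. d = 0.3200 to 4 decimal places.

0.3200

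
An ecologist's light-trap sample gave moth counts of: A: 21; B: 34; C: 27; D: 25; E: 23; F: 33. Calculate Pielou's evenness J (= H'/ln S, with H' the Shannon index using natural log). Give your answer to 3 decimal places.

0.991

Total N = 21+34+27+25+23+33 = 163, so the proportions are 0.12883, 0.20859, 0.16564, 0.15337, 0.1411, 0.20245 (working shown to 5 dp, full precision carried).
H' = −Σ pᵢ ln pᵢ = −((-0.26401) + (-0.32694) + (-0.29781) + (-0.28756) + (-0.27632) + (-0.32337)) = 1.77601.
With S = 6 species, ln S = 1.79176, so J = 1.77601/1.79176 = 0.99121, i.e. 0.991 to 3 decimal places.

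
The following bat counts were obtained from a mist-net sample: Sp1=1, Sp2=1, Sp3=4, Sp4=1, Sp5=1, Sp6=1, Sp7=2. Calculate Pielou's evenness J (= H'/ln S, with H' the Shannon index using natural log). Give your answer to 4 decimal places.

0.9084

Total N = 1+1+4+1+1+1+2 = 11, so the proportions are 0.0909091, 0.0909091, 0.3636364, 0.0909091, 0.0909091, 0.0909091, 0.1818182 (working shown to 7 dp, full precision carried).
H' = −Σ pᵢ ln pᵢ = −((-0.2179905) + (-0.2179905) + (-0.3678549) + (-0.2179905) + (-0.2179905) + (-0.2179905) + (-0.3099542)) = 1.7677615.
With S = 7 species, ln S = 1.9459101, so J = 1.7677615/1.9459101 = 0.9084497, i.e. 0.9084 to 4 decimal places.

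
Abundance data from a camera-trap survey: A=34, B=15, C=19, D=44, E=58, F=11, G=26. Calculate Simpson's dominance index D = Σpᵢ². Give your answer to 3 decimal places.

Total N = 34+15+19+44+58+11+26 = 207, so the proportions are 0.16425, 0.07246, 0.09179, 0.21256, 0.28019, 0.05314, 0.1256 (working shown to 5 dp, full precision carried).
D = 0.16425² + 0.07246² + 0.09179² + 0.21256² + 0.28019² + 0.05314² + 0.1256² = 0.02698 + 0.00525 + 0.00842 + 0.04518 + 0.07851 + 0.00282 + 0.01578 = 0.18294.
To 3 decimal places, D = 0.183.

0.183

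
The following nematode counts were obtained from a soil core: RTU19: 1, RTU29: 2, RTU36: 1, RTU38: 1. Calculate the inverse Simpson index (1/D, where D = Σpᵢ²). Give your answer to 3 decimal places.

Total N = 1+2+1+1 = 5, so the proportions are 0.2, 0.4, 0.2, 0.2 (working shown to 7 dp, full precision carried).
D = 0.2² + 0.4² + 0.2² + 0.2² = 0.0400000 + 0.1600000 + 0.0400000 + 0.0400000 = 0.2800000.
So 1/D = 3.57143, i.e. 3.571 to 3 decimal places.

3.571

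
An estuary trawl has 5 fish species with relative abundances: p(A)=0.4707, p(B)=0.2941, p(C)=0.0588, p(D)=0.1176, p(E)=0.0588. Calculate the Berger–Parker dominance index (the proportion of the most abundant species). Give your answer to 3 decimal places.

The largest proportion is 0.4707, i.e. d = 0.471 to 3 decimal places.

0.471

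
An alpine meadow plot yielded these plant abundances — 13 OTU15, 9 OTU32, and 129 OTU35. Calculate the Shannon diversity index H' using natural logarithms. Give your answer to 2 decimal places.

Total N = 13+9+129 = 151, so the proportions are 0.0861, 0.0596, 0.8543 (working shown to 4 dp, full precision carried).
Each pᵢ ln pᵢ term: 0.0861×(-2.4523)=-0.2111, 0.0596×(-2.8201)=-0.1681, 0.8543×(-0.1575)=-0.1345.
Sum = -0.5137, so H' = 0.51.

0.51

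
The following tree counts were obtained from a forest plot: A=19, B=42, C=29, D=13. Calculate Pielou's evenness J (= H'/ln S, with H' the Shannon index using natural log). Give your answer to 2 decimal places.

Total N = 19+42+29+13 = 103, so the proportions are 0.1845, 0.4078, 0.2816, 0.1262 (working shown to 4 dp, full precision carried).
H' = −Σ pᵢ ln pᵢ = −((-0.3118) + (-0.3658) + (-0.3569) + (-0.2612)) = 1.2957.
With S = 4 species, ln S = 1.3863, so J = 1.2957/1.3863 = 0.9346, i.e. 0.93 to 2 decimal places.

0.93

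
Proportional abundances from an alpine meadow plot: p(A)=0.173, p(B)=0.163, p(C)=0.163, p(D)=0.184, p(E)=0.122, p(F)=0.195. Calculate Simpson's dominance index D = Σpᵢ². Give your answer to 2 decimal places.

D = 0.173² + 0.163² + 0.163² + 0.184² + 0.122² + 0.195² = 0.0299 + 0.0266 + 0.0266 + 0.0339 + 0.0149 + 0.0380 = 0.1698 (working shown to 4 dp, full precision carried).
To 2 decimal places, D = 0.17.

0.17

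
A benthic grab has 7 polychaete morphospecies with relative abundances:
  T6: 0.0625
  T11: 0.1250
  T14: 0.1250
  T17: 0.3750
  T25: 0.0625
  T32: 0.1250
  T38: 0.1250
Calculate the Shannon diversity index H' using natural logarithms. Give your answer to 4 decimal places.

Each pᵢ ln pᵢ term (working shown to 6 dp, full precision carried): 0.0625×(-2.772589)=-0.173287, 0.125×(-2.079442)=-0.259930, 0.125×(-2.079442)=-0.259930, 0.375×(-0.980829)=-0.367811, 0.0625×(-2.772589)=-0.173287, 0.125×(-2.079442)=-0.259930, 0.125×(-2.079442)=-0.259930.
Sum = -1.754105, so H' = 1.7541.

1.7541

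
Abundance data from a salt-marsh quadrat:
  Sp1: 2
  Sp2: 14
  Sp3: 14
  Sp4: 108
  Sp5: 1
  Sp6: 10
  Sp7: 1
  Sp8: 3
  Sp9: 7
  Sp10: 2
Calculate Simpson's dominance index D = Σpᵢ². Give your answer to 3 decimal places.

0.466

Total N = 2+14+14+108+1+10+1+3+7+2 = 162, so the proportions are 0.01235, 0.08642, 0.08642, 0.66667, 0.00617, 0.06173, 0.00617, 0.01852, 0.04321, 0.01235 (working shown to 5 dp, full precision carried).
D = 0.01235² + 0.08642² + 0.08642² + 0.66667² + 0.00617² + 0.06173² + 0.00617² + 0.01852² + 0.04321² + 0.01235² = 0.00015 + 0.00747 + 0.00747 + 0.44444 + 0.00004 + 0.00381 + 0.00004 + 0.00034 + 0.00187 + 0.00015 = 0.46578.
To 3 decimal places, D = 0.466.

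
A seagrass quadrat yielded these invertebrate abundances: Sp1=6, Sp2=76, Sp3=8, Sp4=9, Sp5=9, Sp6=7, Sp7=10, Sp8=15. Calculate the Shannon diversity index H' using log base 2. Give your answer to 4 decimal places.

2.2515

Total N = 6+76+8+9+9+7+10+15 = 140, so the proportions are 0.042857, 0.542857, 0.057143, 0.064286, 0.064286, 0.05, 0.071429, 0.107143 (working shown to 6 dp, full precision carried).
Each pᵢ log₂ pᵢ term: 0.042857×(-4.544321)=-0.194757, 0.542857×(-0.881356)=-0.478450, 0.057143×(-4.129283)=-0.235959, 0.064286×(-3.959358)=-0.254530, 0.064286×(-3.959358)=-0.254530, 0.05×(-4.321928)=-0.216096, 0.071429×(-3.807355)=-0.271954, 0.107143×(-3.222392)=-0.345256.
Sum = -2.251533, so H' = 2.2515.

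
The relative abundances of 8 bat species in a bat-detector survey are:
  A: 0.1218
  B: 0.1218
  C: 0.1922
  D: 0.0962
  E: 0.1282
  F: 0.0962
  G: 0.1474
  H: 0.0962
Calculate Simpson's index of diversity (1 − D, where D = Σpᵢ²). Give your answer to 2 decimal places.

D = 0.1218² + 0.1218² + 0.1922² + 0.0962² + 0.1282² + 0.0962² + 0.1474² + 0.0962² = 0.0148 + 0.0148 + 0.0369 + 0.0093 + 0.0164 + 0.0093 + 0.0217 + 0.0093 = 0.1325 (working shown to 4 dp, full precision carried).
So 1 − D = 0.8675, i.e. 0.87 to 2 decimal places.

0.87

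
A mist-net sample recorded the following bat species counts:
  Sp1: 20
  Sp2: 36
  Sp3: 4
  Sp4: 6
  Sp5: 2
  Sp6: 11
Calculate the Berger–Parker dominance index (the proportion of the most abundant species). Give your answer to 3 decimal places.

Total N = 20+36+4+6+2+11 = 79, so the proportions are 0.25316, 0.4557, 0.05063, 0.07595, 0.02532, 0.13924 (working shown to 5 dp, full precision carried).
The largest proportion is 0.4557, i.e. d = 0.456 to 3 decimal places.

0.456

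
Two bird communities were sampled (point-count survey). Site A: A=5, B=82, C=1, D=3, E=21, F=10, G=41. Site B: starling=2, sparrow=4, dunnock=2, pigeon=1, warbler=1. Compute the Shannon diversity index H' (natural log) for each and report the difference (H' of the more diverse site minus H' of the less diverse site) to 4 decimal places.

0.1311

Site A: N=163, proportions 0.030675, 0.503067, 0.006135, 0.018405, 0.128834, 0.06135, 0.251534, giving H' = 1.339693 (working shown to 6 dp, full precision carried).
Site B: N=10, proportions 0.2, 0.4, 0.2, 0.1, 0.1, giving H' = 1.470808.
Difference = |1.339693 − 1.470808| = 0.131115, i.e. 0.1311 to 4 decimal places.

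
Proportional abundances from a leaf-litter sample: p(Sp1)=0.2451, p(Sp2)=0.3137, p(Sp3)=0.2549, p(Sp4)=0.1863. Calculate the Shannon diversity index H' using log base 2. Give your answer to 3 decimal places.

Each pᵢ log₂ pᵢ term (working shown to 5 dp, full precision carried): 0.2451×(-2.02856)=-0.49720, 0.3137×(-1.67254)=-0.52468, 0.2549×(-1.97200)=-0.50266, 0.1863×(-2.42430)=-0.45165.
Sum = -1.97619, so H' = 1.976.

1.976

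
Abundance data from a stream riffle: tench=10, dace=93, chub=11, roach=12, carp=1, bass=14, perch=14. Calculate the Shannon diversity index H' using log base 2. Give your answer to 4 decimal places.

Total N = 10+93+11+12+1+14+14 = 155, so the proportions are 0.064516, 0.6, 0.070968, 0.077419, 0.006452, 0.090323, 0.090323 (working shown to 6 dp, full precision carried).
Each pᵢ log₂ pᵢ term: 0.064516×(-3.954196)=-0.255109, 0.6×(-0.736966)=-0.442179, 0.070968×(-3.816693)=-0.270862, 0.077419×(-3.691162)=-0.285767, 0.006452×(-7.276124)=-0.046943, 0.090323×(-3.468769)=-0.313308, 0.090323×(-3.468769)=-0.313308.
Sum = -1.927477, so H' = 1.9275.

1.9275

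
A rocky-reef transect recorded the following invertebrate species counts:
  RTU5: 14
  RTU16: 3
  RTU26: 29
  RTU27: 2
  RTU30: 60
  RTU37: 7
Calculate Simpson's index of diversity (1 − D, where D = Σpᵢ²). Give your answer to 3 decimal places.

Total N = 14+3+29+2+60+7 = 115, so the proportions are 0.12174, 0.02609, 0.25217, 0.01739, 0.52174, 0.06087 (working shown to 5 dp, full precision carried).
D = 0.12174² + 0.02609² + 0.25217² + 0.01739² + 0.52174² + 0.06087² = 0.01482 + 0.00068 + 0.06359 + 0.00030 + 0.27221 + 0.00371 = 0.35531.
So 1 − D = 0.64469, i.e. 0.645 to 3 decimal places.

0.645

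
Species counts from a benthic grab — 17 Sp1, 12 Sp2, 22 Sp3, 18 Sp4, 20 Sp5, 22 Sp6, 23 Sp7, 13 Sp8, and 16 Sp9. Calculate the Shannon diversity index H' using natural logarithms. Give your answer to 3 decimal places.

2.175

Total N = 17+12+22+18+20+22+23+13+16 = 163, so the proportions are 0.10429, 0.07362, 0.13497, 0.11043, 0.1227, 0.13497, 0.1411, 0.07975, 0.09816 (working shown to 5 dp, full precision carried).
Each pᵢ ln pᵢ term: 0.10429×(-2.26054)=-0.23576, 0.07362×(-2.60884)=-0.19206, 0.13497×(-2.00271)=-0.27030, 0.11043×(-2.20338)=-0.24332, 0.1227×(-2.09802)=-0.25743, 0.13497×(-2.00271)=-0.27030, 0.1411×(-1.95826)=-0.27632, 0.07975×(-2.52880)=-0.20168, 0.09816×(-2.32116)=-0.22784.
Sum = -2.17502, so H' = 2.175.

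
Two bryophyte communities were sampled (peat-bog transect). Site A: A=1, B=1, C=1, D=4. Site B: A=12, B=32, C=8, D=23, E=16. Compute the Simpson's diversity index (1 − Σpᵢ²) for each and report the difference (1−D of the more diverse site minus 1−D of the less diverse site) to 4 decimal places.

0.1442

Site A: N=7, proportions 0.142857, 0.142857, 0.142857, 0.571429, giving 1−D = 0.612245 (working shown to 6 dp, full precision carried).
Site B: N=91, proportions 0.131868, 0.351648, 0.087912, 0.252747, 0.175824, giving 1−D = 0.756430.
Difference = |0.612245 − 0.756430| = 0.144185, i.e. 0.1442 to 4 decimal places.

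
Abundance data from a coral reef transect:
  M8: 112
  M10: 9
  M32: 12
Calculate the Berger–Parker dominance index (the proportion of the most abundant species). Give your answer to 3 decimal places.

0.842

Total N = 112+9+12 = 133, so the proportions are 0.84211, 0.06767, 0.09023 (working shown to 5 dp, full precision carried).
The largest proportion is 0.84211, i.e. d = 0.842 to 3 decimal places.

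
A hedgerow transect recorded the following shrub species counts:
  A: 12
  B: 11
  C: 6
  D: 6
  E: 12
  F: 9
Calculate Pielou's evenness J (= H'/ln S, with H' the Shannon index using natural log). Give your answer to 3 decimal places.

0.978

Total N = 12+11+6+6+12+9 = 56, so the proportions are 0.21429, 0.19643, 0.10714, 0.10714, 0.21429, 0.16071 (working shown to 5 dp, full precision carried).
H' = −Σ pᵢ ln pᵢ = −((-0.33010) + (-0.31968) + (-0.23931) + (-0.23931) + (-0.33010) + (-0.29381)) = 1.75230.
With S = 6 species, ln S = 1.79176, so J = 1.75230/1.79176 = 0.97798, i.e. 0.978 to 3 decimal places.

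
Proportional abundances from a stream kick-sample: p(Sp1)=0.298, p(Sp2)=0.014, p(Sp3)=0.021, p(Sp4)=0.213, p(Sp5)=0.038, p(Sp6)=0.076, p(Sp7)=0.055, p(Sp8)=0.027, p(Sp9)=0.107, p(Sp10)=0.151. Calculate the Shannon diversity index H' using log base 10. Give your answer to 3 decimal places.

Each pᵢ log₁₀ pᵢ term (working shown to 5 dp, full precision carried): 0.298×(-0.52578)=-0.15668, 0.014×(-1.85387)=-0.02595, 0.021×(-1.67778)=-0.03523, 0.213×(-0.67162)=-0.14306, 0.038×(-1.42022)=-0.05397, 0.076×(-1.11919)=-0.08506, 0.055×(-1.25964)=-0.06928, 0.027×(-1.56864)=-0.04235, 0.107×(-0.97062)=-0.10386, 0.151×(-0.82102)=-0.12397.
Sum = -0.83942, so H' = 0.839.

0.839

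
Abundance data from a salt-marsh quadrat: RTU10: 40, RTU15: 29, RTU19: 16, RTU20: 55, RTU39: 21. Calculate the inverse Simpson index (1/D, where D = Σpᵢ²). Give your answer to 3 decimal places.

4.206

Total N = 40+29+16+55+21 = 161, so the proportions are 0.2484472, 0.1801242, 0.0993789, 0.3416149, 0.1304348 (working shown to 7 dp, full precision carried).
D = 0.2484472² + 0.1801242² + 0.0993789² + 0.3416149² + 0.1304348² = 0.0617260 + 0.0324447 + 0.0098762 + 0.1167007 + 0.0170132 = 0.2377609.
So 1/D = 4.20591, i.e. 4.206 to 3 decimal places.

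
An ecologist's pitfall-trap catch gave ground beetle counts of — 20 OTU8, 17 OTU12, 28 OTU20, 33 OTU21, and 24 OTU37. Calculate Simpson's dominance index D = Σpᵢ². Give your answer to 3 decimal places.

Total N = 20+17+28+33+24 = 122, so the proportions are 0.16393, 0.13934, 0.22951, 0.27049, 0.19672 (working shown to 5 dp, full precision carried).
D = 0.16393² + 0.13934² + 0.22951² + 0.27049² + 0.19672² = 0.02687 + 0.01942 + 0.05267 + 0.07317 + 0.03870 = 0.21083.
To 3 decimal places, D = 0.211.

0.211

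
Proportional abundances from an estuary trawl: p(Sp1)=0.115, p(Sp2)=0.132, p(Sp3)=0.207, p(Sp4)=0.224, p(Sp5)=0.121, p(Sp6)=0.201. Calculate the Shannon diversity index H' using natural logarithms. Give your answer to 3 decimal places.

1.755

Each pᵢ ln pᵢ term (working shown to 5 dp, full precision carried): 0.115×(-2.16282)=-0.24872, 0.132×(-2.02495)=-0.26729, 0.207×(-1.57504)=-0.32603, 0.224×(-1.49611)=-0.33513, 0.121×(-2.11196)=-0.25555, 0.201×(-1.60445)=-0.32249.
Sum = -1.75522, so H' = 1.755.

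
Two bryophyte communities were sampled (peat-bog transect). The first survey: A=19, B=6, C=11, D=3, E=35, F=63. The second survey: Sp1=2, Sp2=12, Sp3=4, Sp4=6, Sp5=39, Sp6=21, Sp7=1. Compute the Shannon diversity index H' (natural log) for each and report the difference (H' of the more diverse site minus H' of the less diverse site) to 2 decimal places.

The first survey: N=137, proportions 0.1387, 0.0438, 0.0803, 0.0219, 0.2555, 0.4599, giving H' = 1.4030 (working shown to 4 dp, full precision carried).
The second survey: N=85, proportions 0.0235, 0.1412, 0.0471, 0.0706, 0.4588, 0.2471, 0.0118, giving H' = 1.4507.
Difference = |1.4030 − 1.4507| = 0.0477, i.e. 0.05 to 2 decimal places.

0.05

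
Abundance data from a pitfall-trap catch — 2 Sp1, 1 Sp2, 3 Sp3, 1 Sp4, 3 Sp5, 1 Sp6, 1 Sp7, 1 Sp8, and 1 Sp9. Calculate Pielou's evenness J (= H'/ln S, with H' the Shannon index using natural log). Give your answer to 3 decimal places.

0.942

Total N = 2+1+3+1+3+1+1+1+1 = 14, so the proportions are 0.14286, 0.07143, 0.21429, 0.07143, 0.21429, 0.07143, 0.07143, 0.07143, 0.07143 (working shown to 5 dp, full precision carried).
H' = −Σ pᵢ ln pᵢ = −((-0.27799) + (-0.18850) + (-0.33010) + (-0.18850) + (-0.33010) + (-0.18850) + (-0.18850) + (-0.18850) + (-0.18850)) = 2.06920.
With S = 9 species, ln S = 2.19722, so J = 2.06920/2.19722 = 0.94173, i.e. 0.942 to 3 decimal places.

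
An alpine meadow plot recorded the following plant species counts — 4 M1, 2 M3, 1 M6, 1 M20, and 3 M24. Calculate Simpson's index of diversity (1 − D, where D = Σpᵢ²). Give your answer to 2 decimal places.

Total N = 4+2+1+1+3 = 11, so the proportions are 0.3636, 0.1818, 0.0909, 0.0909, 0.2727 (working shown to 4 dp, full precision carried).
D = 0.3636² + 0.1818² + 0.0909² + 0.0909² + 0.2727² = 0.1322 + 0.0331 + 0.0083 + 0.0083 + 0.0744 = 0.2562.
So 1 − D = 0.7438, i.e. 0.74 to 2 decimal places.

0.74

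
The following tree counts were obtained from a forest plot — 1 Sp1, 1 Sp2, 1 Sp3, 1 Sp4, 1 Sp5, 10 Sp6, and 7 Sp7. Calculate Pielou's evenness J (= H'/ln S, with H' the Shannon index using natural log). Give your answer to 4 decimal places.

0.7324

Total N = 1+1+1+1+1+10+7 = 22, so the proportions are 0.045455, 0.045455, 0.045455, 0.045455, 0.045455, 0.454545, 0.318182 (working shown to 6 dp, full precision carried).
H' = −Σ pᵢ ln pᵢ = −((-0.140502) + (-0.140502) + (-0.140502) + (-0.140502) + (-0.140502) + (-0.358390) + (-0.364360)) = 1.425260.
With S = 7 species, ln S = 1.945910, so J = 1.425260/1.945910 = 0.732439, i.e. 0.7324 to 4 decimal places.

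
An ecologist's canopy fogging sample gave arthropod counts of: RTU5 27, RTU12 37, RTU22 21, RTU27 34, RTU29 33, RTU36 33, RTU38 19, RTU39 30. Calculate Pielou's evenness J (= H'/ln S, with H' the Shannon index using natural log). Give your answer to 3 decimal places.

0.989

Total N = 27+37+21+34+33+33+19+30 = 234, so the proportions are 0.11538, 0.15812, 0.08974, 0.1453, 0.14103, 0.14103, 0.0812, 0.12821 (working shown to 5 dp, full precision carried).
H' = −Σ pᵢ ln pᵢ = −((-0.24917) + (-0.29164) + (-0.21635) + (-0.28028) + (-0.27624) + (-0.27624) + (-0.20388) + (-0.26335)) = 2.05715.
With S = 8 species, ln S = 2.07944, so J = 2.05715/2.07944 = 0.98928, i.e. 0.989 to 3 decimal places.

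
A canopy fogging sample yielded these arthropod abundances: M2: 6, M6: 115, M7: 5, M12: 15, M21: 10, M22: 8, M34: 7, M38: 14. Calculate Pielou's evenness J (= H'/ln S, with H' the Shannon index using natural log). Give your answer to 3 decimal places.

Total N = 6+115+5+15+10+8+7+14 = 180, so the proportions are 0.03333, 0.63889, 0.02778, 0.08333, 0.05556, 0.04444, 0.03889, 0.07778 (working shown to 5 dp, full precision carried).
H' = −Σ pᵢ ln pᵢ = −((-0.11337) + (-0.28624) + (-0.09954) + (-0.20708) + (-0.16058) + (-0.13838) + (-0.12627) + (-0.19864)) = 1.33009.
With S = 8 species, ln S = 2.07944, so J = 1.33009/2.07944 = 0.63964, i.e. 0.640 to 3 decimal places.

0.640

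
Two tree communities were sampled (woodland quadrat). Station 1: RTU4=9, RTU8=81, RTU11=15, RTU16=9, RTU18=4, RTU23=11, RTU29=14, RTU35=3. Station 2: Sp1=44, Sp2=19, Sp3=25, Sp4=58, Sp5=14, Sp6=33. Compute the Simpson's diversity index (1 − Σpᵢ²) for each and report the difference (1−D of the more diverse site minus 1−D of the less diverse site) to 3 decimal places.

0.139

Station 1: N=146, proportions 0.061644, 0.554795, 0.10274, 0.061644, 0.027397, 0.075342, 0.09589, 0.020548, giving 1−D = 0.658003 (working shown to 6 dp, full precision carried).
Station 2: N=193, proportions 0.227979, 0.098446, 0.129534, 0.300518, 0.072539, 0.170984, giving 1−D = 0.796746.
Difference = |0.658003 − 0.796746| = 0.138743, i.e. 0.139 to 3 decimal places.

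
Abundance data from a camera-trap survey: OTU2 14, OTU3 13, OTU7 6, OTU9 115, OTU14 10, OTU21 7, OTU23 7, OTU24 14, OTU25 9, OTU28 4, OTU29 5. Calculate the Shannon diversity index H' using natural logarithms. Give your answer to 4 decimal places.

1.6549

Total N = 14+13+6+115+10+7+7+14+9+4+5 = 204, so the proportions are 0.068627, 0.063725, 0.029412, 0.563725, 0.04902, 0.034314, 0.034314, 0.068627, 0.044118, 0.019608, 0.02451 (working shown to 6 dp, full precision carried).
Each pᵢ ln pᵢ term: 0.068627×(-2.679063)=-0.183857, 0.063725×(-2.753171)=-0.175447, 0.029412×(-3.526361)=-0.103716, 0.563725×(-0.573188)=-0.323121, 0.04902×(-3.015535)=-0.147820, 0.034314×(-3.372210)=-0.115713, 0.034314×(-3.372210)=-0.115713, 0.068627×(-2.679063)=-0.183857, 0.044118×(-3.120895)=-0.137687, 0.019608×(-3.931826)=-0.077095, 0.02451×(-3.708682)=-0.090899.
Sum = -1.654925, so H' = 1.6549.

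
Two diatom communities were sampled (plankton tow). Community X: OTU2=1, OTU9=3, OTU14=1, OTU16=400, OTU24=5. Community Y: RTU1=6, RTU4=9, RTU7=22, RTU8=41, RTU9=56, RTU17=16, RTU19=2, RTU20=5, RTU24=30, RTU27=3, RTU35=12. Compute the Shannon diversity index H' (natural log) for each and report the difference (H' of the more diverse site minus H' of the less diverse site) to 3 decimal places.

1.872

Community X: N=410, proportions 0.00244, 0.00732, 0.00244, 0.97561, 0.0122, giving H' = 0.14316 (working shown to 5 dp, full precision carried).
Community Y: N=202, proportions 0.0297, 0.04455, 0.10891, 0.20297, 0.27723, 0.07921, 0.0099, 0.02475, 0.14851, 0.01485, 0.05941, giving H' = 2.01544.
Difference = |0.14316 − 2.01544| = 1.87228, i.e. 1.872 to 3 decimal places.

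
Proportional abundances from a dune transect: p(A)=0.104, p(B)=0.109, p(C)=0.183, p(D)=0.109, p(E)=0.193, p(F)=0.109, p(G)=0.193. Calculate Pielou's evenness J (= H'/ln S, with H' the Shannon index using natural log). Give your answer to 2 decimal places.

0.98

H' = −Σ pᵢ ln pᵢ = −((-0.2354) + (-0.2416) + (-0.3108) + (-0.2416) + (-0.3175) + (-0.2416) + (-0.3175)) = 1.9059 (working shown to 4 dp, full precision carried).
With S = 7 species, ln S = 1.9459, so J = 1.9059/1.9459 = 0.9795, i.e. 0.98 to 2 decimal places.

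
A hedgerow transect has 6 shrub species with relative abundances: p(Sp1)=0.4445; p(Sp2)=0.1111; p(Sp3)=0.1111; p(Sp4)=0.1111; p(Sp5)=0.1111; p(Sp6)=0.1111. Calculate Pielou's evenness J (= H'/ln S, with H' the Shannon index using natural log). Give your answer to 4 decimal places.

H' = −Σ pᵢ ln pᵢ = −((-0.360403) + (-0.244123) + (-0.244123) + (-0.244123) + (-0.244123) + (-0.244123)) = 1.581017 (working shown to 6 dp, full precision carried).
With S = 6 species, ln S = 1.791759, so J = 1.581017/1.791759 = 0.882382, i.e. 0.8824 to 4 decimal places.

0.8824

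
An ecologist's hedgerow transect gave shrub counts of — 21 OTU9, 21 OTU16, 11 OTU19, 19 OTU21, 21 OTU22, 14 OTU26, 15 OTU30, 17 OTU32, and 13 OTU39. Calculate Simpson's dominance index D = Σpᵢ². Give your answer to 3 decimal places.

0.116

Total N = 21+21+11+19+21+14+15+17+13 = 152, so the proportions are 0.13816, 0.13816, 0.07237, 0.125, 0.13816, 0.09211, 0.09868, 0.11184, 0.08553 (working shown to 5 dp, full precision carried).
D = 0.13816² + 0.13816² + 0.07237² + 0.125² + 0.13816² + 0.09211² + 0.09868² + 0.11184² + 0.08553² = 0.01909 + 0.01909 + 0.00524 + 0.01562 + 0.01909 + 0.00848 + 0.00974 + 0.01251 + 0.00731 = 0.11617.
To 3 decimal places, D = 0.116.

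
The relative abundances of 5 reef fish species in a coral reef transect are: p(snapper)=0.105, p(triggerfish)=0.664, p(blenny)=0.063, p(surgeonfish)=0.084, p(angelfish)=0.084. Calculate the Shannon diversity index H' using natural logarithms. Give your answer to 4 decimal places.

Each pᵢ ln pᵢ term (working shown to 6 dp, full precision carried): 0.105×(-2.253795)=-0.236648, 0.664×(-0.409473)=-0.271890, 0.063×(-2.764621)=-0.174171, 0.084×(-2.476938)=-0.208063, 0.084×(-2.476938)=-0.208063.
Sum = -1.098835, so H' = 1.0988.

1.0988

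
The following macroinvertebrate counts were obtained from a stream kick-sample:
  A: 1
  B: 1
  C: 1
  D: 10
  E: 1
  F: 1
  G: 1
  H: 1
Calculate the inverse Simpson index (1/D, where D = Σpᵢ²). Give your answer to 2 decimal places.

Total N = 1+1+1+10+1+1+1+1 = 17, so the proportions are 0.05882, 0.05882, 0.05882, 0.58824, 0.05882, 0.05882, 0.05882, 0.05882 (working shown to 5 dp, full precision carried).
D = 0.05882² + 0.05882² + 0.05882² + 0.58824² + 0.05882² + 0.05882² + 0.05882² + 0.05882² = 0.00346 + 0.00346 + 0.00346 + 0.34602 + 0.00346 + 0.00346 + 0.00346 + 0.00346 = 0.37024.
So 1/D = 2.7009, i.e. 2.70 to 2 decimal places.

2.70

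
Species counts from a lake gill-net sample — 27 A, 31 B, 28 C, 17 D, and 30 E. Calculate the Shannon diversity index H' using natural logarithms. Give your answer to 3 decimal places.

Total N = 27+31+28+17+30 = 133, so the proportions are 0.20301, 0.23308, 0.21053, 0.12782, 0.22556 (working shown to 5 dp, full precision carried).
Each pᵢ ln pᵢ term: 0.20301×(-1.59451)=-0.32370, 0.23308×(-1.45636)=-0.33945, 0.21053×(-1.55814)=-0.32803, 0.12782×(-2.05714)=-0.26294, 0.22556×(-1.48915)=-0.33590.
Sum = -1.59002, so H' = 1.590.

1.590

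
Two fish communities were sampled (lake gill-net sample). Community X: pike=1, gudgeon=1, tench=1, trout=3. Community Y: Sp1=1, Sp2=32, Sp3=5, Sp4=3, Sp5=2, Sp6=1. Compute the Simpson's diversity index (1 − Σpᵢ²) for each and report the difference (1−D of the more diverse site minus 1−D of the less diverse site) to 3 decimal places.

0.216

Community X: N=6, proportions 0.166666667, 0.166666667, 0.166666667, 0.5, giving 1−D = 0.666666667 (working shown to 9 dp, full precision carried).
Community Y: N=44, proportions 0.022727273, 0.727272727, 0.113636364, 0.068181818, 0.045454545, 0.022727273, giving 1−D = 0.450413223.
Difference = |0.666666667 − 0.450413223| = 0.216253444, i.e. 0.216 to 3 decimal places.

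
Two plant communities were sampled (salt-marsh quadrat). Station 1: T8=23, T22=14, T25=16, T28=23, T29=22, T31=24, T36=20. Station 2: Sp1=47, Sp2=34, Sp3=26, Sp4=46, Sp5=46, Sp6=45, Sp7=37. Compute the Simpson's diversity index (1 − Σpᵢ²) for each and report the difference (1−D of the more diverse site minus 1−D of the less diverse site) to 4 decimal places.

0.0005

Station 1: N=142, proportions 0.161972, 0.098592, 0.112676, 0.161972, 0.15493, 0.169014, 0.140845, giving 1−D = 0.852708 (working shown to 6 dp, full precision carried).
Station 2: N=281, proportions 0.16726, 0.120996, 0.092527, 0.163701, 0.163701, 0.160142, 0.131673, giving 1−D = 0.852244.
Difference = |0.852708 − 0.852244| = 0.000464, i.e. 0.0005 to 4 decimal places.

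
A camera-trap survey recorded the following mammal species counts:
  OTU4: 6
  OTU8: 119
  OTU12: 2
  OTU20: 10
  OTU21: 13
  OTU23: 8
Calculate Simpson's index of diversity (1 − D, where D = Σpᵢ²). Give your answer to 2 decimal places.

0.42

Total N = 6+119+2+10+13+8 = 158, so the proportions are 0.038, 0.7532, 0.0127, 0.0633, 0.0823, 0.0506 (working shown to 4 dp, full precision carried).
D = 0.038² + 0.7532² + 0.0127² + 0.0633² + 0.0823² + 0.0506² = 0.0014 + 0.5673 + 0.0002 + 0.0040 + 0.0068 + 0.0026 = 0.5822.
So 1 − D = 0.4178, i.e. 0.42 to 2 decimal places.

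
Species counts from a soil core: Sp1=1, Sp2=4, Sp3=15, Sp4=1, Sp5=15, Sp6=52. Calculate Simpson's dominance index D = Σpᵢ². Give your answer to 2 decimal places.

0.41

Total N = 1+4+15+1+15+52 = 88, so the proportions are 0.0114, 0.0455, 0.1705, 0.0114, 0.1705, 0.5909 (working shown to 4 dp, full precision carried).
D = 0.0114² + 0.0455² + 0.1705² + 0.0114² + 0.1705² + 0.5909² = 0.0001 + 0.0021 + 0.0291 + 0.0001 + 0.0291 + 0.3492 = 0.4096.
To 2 decimal places, D = 0.41.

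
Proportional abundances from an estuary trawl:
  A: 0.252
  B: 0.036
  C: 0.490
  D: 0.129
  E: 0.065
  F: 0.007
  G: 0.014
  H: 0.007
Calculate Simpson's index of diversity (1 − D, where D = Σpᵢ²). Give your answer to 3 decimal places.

D = 0.252² + 0.036² + 0.49² + 0.129² + 0.065² + 0.007² + 0.014² + 0.007² = 0.06350 + 0.00130 + 0.24010 + 0.01664 + 0.00423 + 0.00005 + 0.00020 + 0.00005 = 0.32606 (working shown to 5 dp, full precision carried).
So 1 − D = 0.67394, i.e. 0.674 to 3 decimal places.

0.674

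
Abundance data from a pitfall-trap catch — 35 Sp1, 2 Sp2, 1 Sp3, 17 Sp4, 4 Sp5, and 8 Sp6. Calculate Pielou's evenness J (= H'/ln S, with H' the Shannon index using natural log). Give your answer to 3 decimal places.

Total N = 35+2+1+17+4+8 = 67, so the proportions are 0.52239, 0.02985, 0.01493, 0.25373, 0.0597, 0.1194 (working shown to 5 dp, full precision carried).
H' = −Σ pᵢ ln pᵢ = −((-0.33921) + (-0.10482) + (-0.06276) + (-0.34799) + (-0.16826) + (-0.25376)) = 1.27680.
With S = 6 species, ln S = 1.79176, so J = 1.27680/1.79176 = 0.71260, i.e. 0.713 to 3 decimal places.

0.713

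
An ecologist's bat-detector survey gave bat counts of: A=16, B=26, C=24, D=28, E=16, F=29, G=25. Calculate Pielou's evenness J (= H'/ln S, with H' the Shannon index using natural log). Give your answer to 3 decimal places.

Total N = 16+26+24+28+16+29+25 = 164, so the proportions are 0.09756, 0.15854, 0.14634, 0.17073, 0.09756, 0.17683, 0.15244 (working shown to 5 dp, full precision carried).
H' = −Σ pᵢ ln pᵢ = −((-0.22705) + (-0.29199) + (-0.28124) + (-0.30180) + (-0.22705) + (-0.30637) + (-0.28674)) = 1.92223.
With S = 7 species, ln S = 1.94591, so J = 1.92223/1.94591 = 0.98783, i.e. 0.988 to 3 decimal places.

0.988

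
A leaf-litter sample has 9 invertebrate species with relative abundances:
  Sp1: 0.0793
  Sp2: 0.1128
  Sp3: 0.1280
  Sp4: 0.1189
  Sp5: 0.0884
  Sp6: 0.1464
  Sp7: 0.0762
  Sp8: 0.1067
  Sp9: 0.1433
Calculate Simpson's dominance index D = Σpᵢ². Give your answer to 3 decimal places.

0.117

D = 0.0793² + 0.1128² + 0.128² + 0.1189² + 0.0884² + 0.1464² + 0.0762² + 0.1067² + 0.1433² = 0.006288 + 0.012724 + 0.016384 + 0.014137 + 0.007815 + 0.021433 + 0.005806 + 0.011385 + 0.020535 = 0.116507 (working shown to 6 dp, full precision carried).
To 3 decimal places, D = 0.117.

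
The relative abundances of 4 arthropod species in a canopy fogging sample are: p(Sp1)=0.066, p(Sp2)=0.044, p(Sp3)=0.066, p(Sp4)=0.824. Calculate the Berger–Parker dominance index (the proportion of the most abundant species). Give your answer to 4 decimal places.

0.8240

The largest proportion is 0.824, i.e. d = 0.8240 to 4 decimal places.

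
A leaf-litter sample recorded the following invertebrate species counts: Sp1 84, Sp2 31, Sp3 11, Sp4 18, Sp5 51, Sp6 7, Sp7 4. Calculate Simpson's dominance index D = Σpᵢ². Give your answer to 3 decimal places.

0.262

Total N = 84+31+11+18+51+7+4 = 206, so the proportions are 0.40777, 0.15049, 0.0534, 0.08738, 0.24757, 0.03398, 0.01942 (working shown to 5 dp, full precision carried).
D = 0.40777² + 0.15049² + 0.0534² + 0.08738² + 0.24757² + 0.03398² + 0.01942² = 0.16627 + 0.02265 + 0.00285 + 0.00764 + 0.06129 + 0.00115 + 0.00038 = 0.26223.
To 3 decimal places, D = 0.262.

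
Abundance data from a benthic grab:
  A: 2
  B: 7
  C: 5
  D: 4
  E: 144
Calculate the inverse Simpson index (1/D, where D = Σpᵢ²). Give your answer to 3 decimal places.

1.260

Total N = 2+7+5+4+144 = 162, so the proportions are 0.012346, 0.04321, 0.030864, 0.024691, 0.888889 (working shown to 6 dp, full precision carried).
D = 0.012346² + 0.04321² + 0.030864² + 0.024691² + 0.888889² = 0.000152 + 0.001867 + 0.000953 + 0.000610 + 0.790123 = 0.793705.
So 1/D = 1.25991, i.e. 1.260 to 3 decimal places.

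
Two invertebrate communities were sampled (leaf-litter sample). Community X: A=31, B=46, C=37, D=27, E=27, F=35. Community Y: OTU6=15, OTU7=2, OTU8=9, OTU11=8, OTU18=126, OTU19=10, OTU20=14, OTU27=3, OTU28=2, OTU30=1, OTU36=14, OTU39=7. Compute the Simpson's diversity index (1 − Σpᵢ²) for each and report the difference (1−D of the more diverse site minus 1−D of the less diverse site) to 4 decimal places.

Community X: N=203, proportions 0.152709, 0.226601, 0.182266, 0.133005, 0.133005, 0.172414, giving 1−D = 0.827004 (working shown to 6 dp, full precision carried).
Community Y: N=211, proportions 0.07109, 0.009479, 0.042654, 0.037915, 0.597156, 0.047393, 0.066351, 0.014218, 0.009479, 0.004739, 0.066351, 0.033175, giving 1−D = 0.622538.
Difference = |0.827004 − 0.622538| = 0.204466, i.e. 0.2045 to 4 decimal places.

0.2045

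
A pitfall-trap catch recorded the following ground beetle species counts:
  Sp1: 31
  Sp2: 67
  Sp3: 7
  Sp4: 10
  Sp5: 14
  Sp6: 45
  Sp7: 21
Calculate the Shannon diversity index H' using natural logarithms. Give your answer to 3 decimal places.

1.699

Total N = 31+67+7+10+14+45+21 = 195, so the proportions are 0.15897, 0.34359, 0.0359, 0.05128, 0.07179, 0.23077, 0.10769 (working shown to 5 dp, full precision carried).
Each pᵢ ln pᵢ term: 0.15897×(-1.83901)=-0.29236, 0.34359×(-1.06831)=-0.36706, 0.0359×(-3.32709)=-0.11943, 0.05128×(-2.97041)=-0.15233, 0.07179×(-2.63394)=-0.18910, 0.23077×(-1.46634)=-0.33839, 0.10769×(-2.22848)=-0.23999.
Sum = -1.69866, so H' = 1.699.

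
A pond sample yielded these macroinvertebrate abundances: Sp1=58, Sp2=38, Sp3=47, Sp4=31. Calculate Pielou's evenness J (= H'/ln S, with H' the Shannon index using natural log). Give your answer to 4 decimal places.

Total N = 58+38+47+31 = 174, so the proportions are 0.333333, 0.218391, 0.270115, 0.178161 (working shown to 6 dp, full precision carried).
H' = −Σ pᵢ ln pᵢ = −((-0.366204) + (-0.332275) + (-0.353556) + (-0.307340)) = 1.359374.
With S = 4 species, ln S = 1.386294, so J = 1.359374/1.386294 = 0.980581, i.e. 0.9806 to 4 decimal places.

0.9806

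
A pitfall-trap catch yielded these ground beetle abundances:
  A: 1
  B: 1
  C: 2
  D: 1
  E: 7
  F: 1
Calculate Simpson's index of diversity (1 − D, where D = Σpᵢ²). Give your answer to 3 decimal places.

Total N = 1+1+2+1+7+1 = 13, so the proportions are 0.07692, 0.07692, 0.15385, 0.07692, 0.53846, 0.07692 (working shown to 5 dp, full precision carried).
D = 0.07692² + 0.07692² + 0.15385² + 0.07692² + 0.53846² + 0.07692² = 0.00592 + 0.00592 + 0.02367 + 0.00592 + 0.28994 + 0.00592 = 0.33728.
So 1 − D = 0.66272, i.e. 0.663 to 3 decimal places.

0.663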